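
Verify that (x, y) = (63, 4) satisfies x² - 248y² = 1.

Compute x² = 63² = 3969
Compute 248y² = 248·4² = 248·16 = 3968
x² - 248y² = 3969 - 3968 = 1
Since this equals 1, (63, 4) is a solution.

Yes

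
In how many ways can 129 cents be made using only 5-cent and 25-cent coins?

We need non-negative integers (x, y) with 5x + 25y = 129.
For each x from 0 to 25, check if (129 - 5x) is a non-negative multiple of 25.
Solutions (x, y): none
Count: 0

0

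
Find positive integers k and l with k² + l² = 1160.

We need to find integers k, l > 0 such that k² + l² = 1160.
Trying k = 2: l² = 1160 - 2² = 1160 - 4 = 1156
l = 34
Check: 2² + 34² = 4 + 1156 = 1160 ✓

1160 = 2² + 34²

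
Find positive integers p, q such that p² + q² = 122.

Search for p with 122 - p² a perfect square.
p = 1: 122 - 1² = 122 - 1 = 121 = 11² ✓
So p = 1, q = 11.

p = 1, q = 11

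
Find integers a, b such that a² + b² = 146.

We need to find integers a, b > 0 such that a² + b² = 146.
Trying a = 5: b² = 146 - 5² = 146 - 25 = 121
b = 11
Check: 5² + 11² = 25 + 121 = 146 ✓

146 = 5² + 11²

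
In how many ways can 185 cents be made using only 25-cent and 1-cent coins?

We need non-negative integers (x, y) with 25x + 1y = 185.
For each x from 0 to 7, check if (185 - 25x) is a non-negative multiple of 1.
Solutions (x, y): (0,185), (1,160), (2,135), (3,110), ...
Count: 8

8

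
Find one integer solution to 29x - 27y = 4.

Step 1: Check solvability.
gcd(29, 27) = 1
Since 1 divides 4, solutions exist.

Step 2: Apply extended Euclidean algorithm to find gcd.
We find integers such that 29*x0 + 27*y0 = 1

Step 3: Scale the particular solution.
Multiply by 4/1 = 4:
x = -52, y = -56

Step 4: Verify.
29*(-52) - 27*(-56) = 4 = 4 ✓

x = -52, y = -56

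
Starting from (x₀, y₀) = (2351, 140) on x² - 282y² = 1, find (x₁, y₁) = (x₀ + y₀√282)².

Solutions to x² - Dy² = 1 are generated by powers of (x₀ + y₀√D).
The next solution satisfies x₁ + y₁√282 = (x₀ + y₀√282)², giving:
x₁ = x₀² + 282y₀² = 2351² + 282·140² = 5527201 + 5527200 = 11054401
y₁ = 2x₀y₀ = 2·2351·140 = 658280

Verify: 11054401² - 282·658280² = 122199781468801 - 122199781468800 = 1 ✓

x = 11054401, y = 658280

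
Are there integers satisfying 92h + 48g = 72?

Step 1: Compute gcd(92, 48).
gcd(92, 48) = 4

Step 2: Check divisibility.
Does 4 divide 72? 72 = 4 x 18, so yes.

By the theorem on linear Diophantine equations, 92h + 48g = 72 has integer solutions if and only if gcd(92, 48) divides 72. Since 4 | 72, solutions exist.

Yes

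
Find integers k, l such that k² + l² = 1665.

We need to find integers k, l > 0 such that k² + l² = 1665.
Trying k = 12: l² = 1665 - 12² = 1665 - 144 = 1521
l = 39
Check: 12² + 39² = 144 + 1521 = 1665 ✓

1665 = 12² + 39²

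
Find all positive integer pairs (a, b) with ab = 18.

The positive divisors of 18 are: 1, 2, 3, 6, 9, 18.
Each divisor d gives the pair (d, 18/d):
(1, 18), (2, 9), (3, 6), (6, 3), (9, 2), (18, 1)

(1, 18), (2, 9), (3, 6), (6, 3), (9, 2), (18, 1)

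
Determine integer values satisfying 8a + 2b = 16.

Step 1: Check solvability.
gcd(8, 2) = 2
Since 2 divides 16, solutions exist.

Step 2: Apply extended Euclidean algorithm to find gcd.
We find integers such that 8*x0 + 2*y0 = 2

Step 3: Scale the particular solution.
Multiply by 16/2 = 8:
a = 0, b = 8

Step 4: Verify.
8*(0) + 2*(8) = 16 = 16 ✓

a = 0, b = 8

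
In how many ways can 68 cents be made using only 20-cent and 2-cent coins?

We need non-negative integers (x, y) with 20x + 2y = 68.
For each x from 0 to 3, check if (68 - 20x) is a non-negative multiple of 2.
Solutions (x, y): (0,34), (1,24), (2,14), (3,4)
Count: 4

4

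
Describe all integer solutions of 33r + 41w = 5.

Step 1: Compute gcd(33, 41) = 1.
Since 1 divides 5, solutions exist.

Step 2: Find a particular solution using extended Euclidean algorithm.
We get r₀ = 25, w₀ = -20.
Check: 33*25 + 41*-20 = 5 = 5 ✓

Step 3: Write the general solution.
r = 25 + (41/1)t = 25 + 41t
w = -20 - (33/1)t = -20 - 33t
for any integer t.

r = 25 + 41t, w = -20 - 33t for integer t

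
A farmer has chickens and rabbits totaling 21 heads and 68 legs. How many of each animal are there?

Let c = chickens, r = rabbits.
Heads: c + r = 21
Legs: 2c + 4r = 68
From the first equation, c = 21 - r. Substitute:
2(21 - r) + 4r = 68
42 + 2r = 68
r = (68 - 42)/2 = 13
c = 21 - 13 = 8

Chickens: 8, Rabbits: 13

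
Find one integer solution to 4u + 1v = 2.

Step 1: Check solvability.
gcd(4, 1) = 1
Since 1 divides 2, solutions exist.

Step 2: Apply extended Euclidean algorithm to find gcd.
We find integers such that 4*x0 + 1*y0 = 1

Step 3: Scale the particular solution.
Multiply by 2/1 = 2:
u = 0, v = 2

Step 4: Verify.
4*(0) + 1*(2) = 2 = 2 ✓

u = 0, v = 2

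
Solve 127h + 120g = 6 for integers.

Step 1: Check solvability.
gcd(127, 120) = 1
Since 1 divides 6, solutions exist.

Step 2: Apply extended Euclidean algorithm to find gcd.
We find integers such that 127*x0 + 120*y0 = 1

Step 3: Scale the particular solution.
Multiply by 6/1 = 6:
h = -102, g = 108

Step 4: Verify.
127*(-102) + 120*(108) = 6 = 6 ✓

h = -102, g = 108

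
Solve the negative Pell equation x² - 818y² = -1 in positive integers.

We need x² = 818y² - 1. Try successive y:
y = 1: x² = 818·1² - 1 = 817, not a perfect square
y = 2: x² = 818·2² - 1 = 3271, not a perfect square
y = 3: x² = 818·3² - 1 = 7361, not a perfect square
...
y = 5: x² = 818·5² - 1 = 20449 = 143² ✓
Check: 143² - 818·5² = 20449 - 20450 = -1 ✓

x = 143, y = 5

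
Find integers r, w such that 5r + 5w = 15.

Step 1: Check solvability.
gcd(5, 5) = 5
Since 5 divides 15, solutions exist.

Step 2: Apply extended Euclidean algorithm to find gcd.
We find integers such that 5*x0 + 5*y0 = 5

Step 3: Scale the particular solution.
Multiply by 15/5 = 3:
r = 0, w = 3

Step 4: Verify.
5*(0) + 5*(3) = 15 = 15 ✓

r = 0, w = 3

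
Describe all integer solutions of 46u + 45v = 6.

Step 1: Compute gcd(46, 45) = 1.
Since 1 divides 6, solutions exist.

Step 2: Find a particular solution using extended Euclidean algorithm.
We get u₀ = 6, v₀ = -6.
Check: 46*6 + 45*-6 = 6 = 6 ✓

Step 3: Write the general solution.
u = 6 + (45/1)t = 6 + 45t
v = -6 - (46/1)t = -6 - 46t
for any integer t.

u = 6 + 45t, v = -6 - 46t for integer t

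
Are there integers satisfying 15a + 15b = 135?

Step 1: Compute gcd(15, 15).
gcd(15, 15) = 15

Step 2: Check divisibility.
Does 15 divide 135? 135 = 15 x 9, so yes.

By the theorem on linear Diophantine equations, 15a + 15b = 135 has integer solutions if and only if gcd(15, 15) divides 135. Since 15 | 135, solutions exist.

Yes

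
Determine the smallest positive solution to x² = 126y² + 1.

We seek the smallest positive integers (x, y) with x² - 126y² = 1, i.e., x² = 126y² + 1.
Try successive y values:
y = 1: x² = 126·1² + 1 = 127, not a perfect square
y = 2: x² = 126·2² + 1 = 505, not a perfect square
y = 3: x² = 126·3² + 1 = 1135, not a perfect square
... continuing the search (or via continued fractions) ...
y = 40: x² = 126·40² + 1 = 201601, x = 449 ✓

Verify: 449² - 126·40² = 201601 - 201600 = 1 ✓

x = 449, y = 40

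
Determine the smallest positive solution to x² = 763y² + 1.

We seek the smallest positive integers (x, y) with x² - 763y² = 1, i.e., x² = 763y² + 1.
Try successive y values:
y = 1: x² = 763·1² + 1 = 764, not a perfect square
y = 2: x² = 763·2² + 1 = 3053, not a perfect square
y = 3: x² = 763·3² + 1 = 6868, not a perfect square
... continuing the search (or via continued fractions) ...
y = 26055780: x² = 763·26055780² + 1 = 518003501284609201, x = 719724601 ✓

Verify: 719724601² - 763·26055780² = 518003501284609201 - 518003501284609200 = 1 ✓

x = 719724601, y = 26055780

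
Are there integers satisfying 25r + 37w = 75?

Step 1: Compute gcd(25, 37).
gcd(25, 37) = 1

Step 2: Check divisibility.
Does 1 divide 75? 75 = 1 x 75, so yes.

By the theorem on linear Diophantine equations, 25r + 37w = 75 has integer solutions if and only if gcd(25, 37) divides 75. Since 1 | 75, solutions exist.

Yes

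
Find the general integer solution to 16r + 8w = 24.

Step 1: Compute gcd(16, 8) = 8.
Since 8 divides 24, solutions exist.

Step 2: Find a particular solution using extended Euclidean algorithm.
We get r₀ = 0, w₀ = 3.
Check: 16*0 + 8*3 = 24 = 24 ✓

Step 3: Write the general solution.
r = 0 + (8/8)t = 0 + 1t
w = 3 - (16/8)t = 3 - 2t
for any integer t.

r = 0 + 1t, w = 3 - 2t for integer t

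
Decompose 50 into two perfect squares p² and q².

We need to find integers p, q > 0 such that p² + q² = 50.
Trying p = 1: q² = 50 - 1² = 50 - 1 = 49
q = 7
Check: 1² + 7² = 1 + 49 = 50 ✓

50 = 1² + 7²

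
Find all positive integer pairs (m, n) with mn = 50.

The positive divisors of 50 are: 1, 2, 5, 10, 25, 50.
Each divisor d gives the pair (d, 50/d):
(1, 50), (2, 25), (5, 10), (10, 5), (25, 2), (50, 1)

(1, 50), (2, 25), (5, 10), (10, 5), (25, 2), (50, 1)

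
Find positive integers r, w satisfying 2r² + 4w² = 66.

Try small values of r and check whether (66 - 2r²)/4 is a perfect square.
r = 5: 2·5² = 50, so 4w² = 66 - 50 = 16, giving w² = 4, w = 2.
Check: 2·5² + 4·2² = 50 + 16 = 66 ✓

r = 5, w = 2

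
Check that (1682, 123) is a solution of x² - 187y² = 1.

Compute x² = 1682² = 2829124
Compute 187y² = 187·123² = 187·15129 = 2829123
x² - 187y² = 2829124 - 2829123 = 1
Since this equals 1, (1682, 123) is a solution.

Yes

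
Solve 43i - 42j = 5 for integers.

Step 1: Check solvability.
gcd(43, 42) = 1
Since 1 divides 5, solutions exist.

Step 2: Apply extended Euclidean algorithm to find gcd.
We find integers such that 43*x0 + 42*y0 = 1

Step 3: Scale the particular solution.
Multiply by 5/1 = 5:
i = 5, j = 5

Step 4: Verify.
43*(5) - 42*(5) = 5 = 5 ✓

i = 5, j = 5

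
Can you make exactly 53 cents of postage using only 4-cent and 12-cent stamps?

We need non-negative x, y with 4x + 12y = 53.
gcd(4, 12) = 4, and 4 does not divide 53.
No integer solutions exist, so certainly no non-negative ones.

No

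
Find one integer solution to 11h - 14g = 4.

Step 1: Check solvability.
gcd(11, 14) = 1
Since 1 divides 4, solutions exist.

Step 2: Apply extended Euclidean algorithm to find gcd.
We find integers such that 11*x0 + 14*y0 = 1

Step 3: Scale the particular solution.
Multiply by 4/1 = 4:
h = -20, g = -16

Step 4: Verify.
11*(-20) - 14*(-16) = 4 = 4 ✓

h = -20, g = -16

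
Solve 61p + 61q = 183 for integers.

Step 1: Check solvability.
gcd(61, 61) = 61
Since 61 divides 183, solutions exist.

Step 2: Apply extended Euclidean algorithm to find gcd.
We find integers such that 61*x0 + 61*y0 = 61

Step 3: Scale the particular solution.
Multiply by 183/61 = 3:
p = 0, q = 3

Step 4: Verify.
61*(0) + 61*(3) = 183 = 183 ✓

p = 0, q = 3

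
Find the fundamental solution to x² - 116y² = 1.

We seek the smallest positive integers (x, y) with x² - 116y² = 1, i.e., x² = 116y² + 1.
Try successive y values:
y = 1: x² = 116·1² + 1 = 117, not a perfect square
y = 2: x² = 116·2² + 1 = 465, not a perfect square
y = 3: x² = 116·3² + 1 = 1045, not a perfect square
... continuing the search (or via continued fractions) ...
y = 910: x² = 116·910² + 1 = 96059601, x = 9801 ✓

Verify: 9801² - 116·910² = 96059601 - 96059600 = 1 ✓

x = 9801, y = 910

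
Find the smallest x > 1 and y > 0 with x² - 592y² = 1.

We seek the smallest positive integers (x, y) with x² - 592y² = 1, i.e., x² = 592y² + 1.
Try successive y values:
y = 1: x² = 592·1² + 1 = 593, not a perfect square
y = 2: x² = 592·2² + 1 = 2369, not a perfect square
y = 3: x² = 592·3² + 1 = 5329, x = 73 ✓

Verify: 73² - 592·3² = 5329 - 5328 = 1 ✓

x = 73, y = 3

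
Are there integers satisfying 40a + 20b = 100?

Step 1: Compute gcd(40, 20).
gcd(40, 20) = 20

Step 2: Check divisibility.
Does 20 divide 100? 100 = 20 x 5, so yes.

By the theorem on linear Diophantine equations, 40a + 20b = 100 has integer solutions if and only if gcd(40, 20) divides 100. Since 20 | 100, solutions exist.

Yes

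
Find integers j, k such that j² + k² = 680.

We need to find integers j, k > 0 such that j² + k² = 680.
Trying j = 2: k² = 680 - 2² = 680 - 4 = 676
k = 26
Check: 2² + 26² = 4 + 676 = 680 ✓

680 = 2² + 26²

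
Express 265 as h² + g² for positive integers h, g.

We need to find integers h, g > 0 such that h² + g² = 265.
Trying h = 3: g² = 265 - 3² = 265 - 9 = 256
g = 16
Check: 3² + 16² = 9 + 256 = 265 ✓

265 = 3² + 16²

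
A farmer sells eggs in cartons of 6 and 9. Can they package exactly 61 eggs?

We need non-negative a, b with 6a + 9b = 61.
gcd(6, 9) = 3, and 3 does not divide 61.
No integer solutions exist.

No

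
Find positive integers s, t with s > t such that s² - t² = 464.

Factor: s² - t² = (s+t)(s-t) = 464.
We need two factors of 464 with the same parity.
Use s+t = 232 and s-t = 2 (product 232·2 = 464).
Adding: 2s = 234, so s = 117.
Subtracting: 2t = 230, so t = 115.
Check: 117² - 115² = 13689 - 13225 = 464 ✓

s = 117, t = 115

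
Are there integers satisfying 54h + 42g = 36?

Step 1: Compute gcd(54, 42).
gcd(54, 42) = 6

Step 2: Check divisibility.
Does 6 divide 36? 36 = 6 x 6, so yes.

By the theorem on linear Diophantine equations, 54h + 42g = 36 has integer solutions if and only if gcd(54, 42) divides 36. Since 6 | 36, solutions exist.

Yes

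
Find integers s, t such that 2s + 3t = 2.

Step 1: Check solvability.
gcd(2, 3) = 1
Since 1 divides 2, solutions exist.

Step 2: Apply extended Euclidean algorithm to find gcd.
We find integers such that 2*x0 + 3*y0 = 1

Step 3: Scale the particular solution.
Multiply by 2/1 = 2:
s = -2, t = 2

Step 4: Verify.
2*(-2) + 3*(2) = 2 = 2 ✓

s = -2, t = 2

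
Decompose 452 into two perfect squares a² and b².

We need to find integers a, b > 0 such that a² + b² = 452.
Trying a = 14: b² = 452 - 14² = 452 - 196 = 256
b = 16
Check: 14² + 16² = 196 + 256 = 452 ✓

452 = 14² + 16²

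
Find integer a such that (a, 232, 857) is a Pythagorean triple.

a² = c² - b² = 857² - 232² = 734449 - 53824 = 680625
a = sqrt(680625) = 825

825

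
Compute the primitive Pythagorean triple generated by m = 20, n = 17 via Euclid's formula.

a = m² - n² = 400 - 289 = 111
b = 2mn = 2·20·17 = 680
c = m² + n² = 400 + 289 = 689
Verify: 111² + 680² = 12321 + 462400 = 474721 = 689² ✓

(111, 680, 689)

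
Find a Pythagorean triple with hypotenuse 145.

We need a² + b² = 145² = 21025.
Trying: 143² + 24² = 20449 + 576 = 21025 ✓

(143, 24, 145)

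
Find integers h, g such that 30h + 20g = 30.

Step 1: Check solvability.
gcd(30, 20) = 10
Since 10 divides 30, solutions exist.

Step 2: Apply extended Euclidean algorithm to find gcd.
We find integers such that 30*x0 + 20*y0 = 10

Step 3: Scale the particular solution.
Multiply by 30/10 = 3:
h = 3, g = -3

Step 4: Verify.
30*(3) + 20*(-3) = 30 = 30 ✓

h = 3, g = -3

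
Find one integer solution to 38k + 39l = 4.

Step 1: Check solvability.
gcd(38, 39) = 1
Since 1 divides 4, solutions exist.

Step 2: Apply extended Euclidean algorithm to find gcd.
We find integers such that 38*x0 + 39*y0 = 1

Step 3: Scale the particular solution.
Multiply by 4/1 = 4:
k = -4, l = 4

Step 4: Verify.
38*(-4) + 39*(4) = 4 = 4 ✓

k = -4, l = 4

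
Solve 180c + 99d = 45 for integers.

Step 1: Check solvability.
gcd(180, 99) = 9
Since 9 divides 45, solutions exist.

Step 2: Apply extended Euclidean algorithm to find gcd.
We find integers such that 180*x0 + 99*y0 = 9

Step 3: Scale the particular solution.
Multiply by 45/9 = 5:
c = 25, d = -45

Step 4: Verify.
180*(25) + 99*(-45) = 45 = 45 ✓

c = 25, d = -45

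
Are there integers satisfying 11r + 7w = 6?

Step 1: Compute gcd(11, 7).
gcd(11, 7) = 1

Step 2: Check divisibility.
Does 1 divide 6? 6 = 1 x 6, so yes.

By the theorem on linear Diophantine equations, 11r + 7w = 6 has integer solutions if and only if gcd(11, 7) divides 6. Since 1 | 6, solutions exist.

Yes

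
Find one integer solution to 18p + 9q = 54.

Step 1: Check solvability.
gcd(18, 9) = 9
Since 9 divides 54, solutions exist.

Step 2: Apply extended Euclidean algorithm to find gcd.
We find integers such that 18*x0 + 9*y0 = 9

Step 3: Scale the particular solution.
Multiply by 54/9 = 6:
p = 0, q = 6

Step 4: Verify.
18*(0) + 9*(6) = 54 = 54 ✓

p = 0, q = 6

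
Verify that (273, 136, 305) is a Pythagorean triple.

Compute a² + b² = 273² + 136² = 74529 + 18496 = 93025
Compute c² = 305² = 93025
Since 93025 = 93025, confirmed.

Yes, it is a Pythagorean triple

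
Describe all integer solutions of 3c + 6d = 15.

Step 1: Compute gcd(3, 6) = 3.
Since 3 divides 15, solutions exist.

Step 2: Find a particular solution using extended Euclidean algorithm.
We get c₀ = 5, d₀ = 0.
Check: 3*5 + 6*0 = 15 = 15 ✓

Step 3: Write the general solution.
c = 5 + (6/3)t = 5 + 2t
d = 0 - (3/3)t = 0 - 1t
for any integer t.

c = 5 + 2t, d = 0 - 1t for integer t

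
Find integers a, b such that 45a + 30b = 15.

Step 1: Check solvability.
gcd(45, 30) = 15
Since 15 divides 15, solutions exist.

Step 2: Apply extended Euclidean algorithm to find gcd.
We find integers such that 45*x0 + 30*y0 = 15

Step 3: Scale the particular solution.
Multiply by 15/15 = 1:
a = 1, b = -1

Step 4: Verify.
45*(1) + 30*(-1) = 15 = 15 ✓

a = 1, b = -1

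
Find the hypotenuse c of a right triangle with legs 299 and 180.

c² = a² + b² = 299² + 180² = 89401 + 32400 = 121801
c = sqrt(121801) = 349

349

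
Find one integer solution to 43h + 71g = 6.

Step 1: Check solvability.
gcd(43, 71) = 1
Since 1 divides 6, solutions exist.

Step 2: Apply extended Euclidean algorithm to find gcd.
We find integers such that 43*x0 + 71*y0 = 1

Step 3: Scale the particular solution.
Multiply by 6/1 = 6:
h = -198, g = 120

Step 4: Verify.
43*(-198) + 71*(120) = 6 = 6 ✓

h = -198, g = 120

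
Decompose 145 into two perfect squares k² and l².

We need to find integers k, l > 0 such that k² + l² = 145.
Trying k = 1: l² = 145 - 1² = 145 - 1 = 144
l = 12
Check: 1² + 12² = 1 + 144 = 145 ✓

145 = 1² + 12²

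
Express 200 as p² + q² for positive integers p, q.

We need to find integers p, q > 0 such that p² + q² = 200.
Trying p = 2: q² = 200 - 2² = 200 - 4 = 196
q = 14
Check: 2² + 14² = 4 + 196 = 200 ✓

200 = 2² + 14²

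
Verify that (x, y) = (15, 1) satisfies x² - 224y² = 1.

Compute x² = 15² = 225
Compute 224y² = 224·1² = 224·1 = 224
x² - 224y² = 225 - 224 = 1
Since this equals 1, (15, 1) is a solution.

Yes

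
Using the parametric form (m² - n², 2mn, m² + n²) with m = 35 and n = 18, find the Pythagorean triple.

a = m² - n² = 1225 - 324 = 901
b = 2mn = 2·35·18 = 1260
c = m² + n² = 1225 + 324 = 1549
Verify: 901² + 1260² = 811801 + 1587600 = 2399401 = 1549² ✓

(901, 1260, 1549)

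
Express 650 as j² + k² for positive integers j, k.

We need to find integers j, k > 0 such that j² + k² = 650.
Trying j = 5: k² = 650 - 5² = 650 - 25 = 625
k = 25
Check: 5² + 25² = 25 + 625 = 650 ✓

650 = 5² + 25²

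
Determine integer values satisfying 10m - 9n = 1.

Step 1: Check solvability.
gcd(10, 9) = 1
Since 1 divides 1, solutions exist.

Step 2: Apply extended Euclidean algorithm to find gcd.
We find integers such that 10*x0 + 9*y0 = 1

Step 3: Scale the particular solution.
Multiply by 1/1 = 1:
m = 1, n = 1

Step 4: Verify.
10*(1) - 9*(1) = 1 = 1 ✓

m = 1, n = 1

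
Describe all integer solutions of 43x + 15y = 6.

Step 1: Compute gcd(43, 15) = 1.
Since 1 divides 6, solutions exist.

Step 2: Find a particular solution using extended Euclidean algorithm.
We get x₀ = 42, y₀ = -120.
Check: 43*42 + 15*-120 = 6 = 6 ✓

Step 3: Write the general solution.
x = 42 + (15/1)t = 42 + 15t
y = -120 - (43/1)t = -120 - 43t
for any integer t.

x = 42 + 15t, y = -120 - 43t for integer t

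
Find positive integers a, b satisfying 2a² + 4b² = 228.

Try small values of a and check whether (228 - 2a²)/4 is a perfect square.
a = 8: 2·8² = 128, so 4b² = 228 - 128 = 100, giving b² = 25, b = 5.
Check: 2·8² + 4·5² = 128 + 100 = 228 ✓

a = 8, b = 5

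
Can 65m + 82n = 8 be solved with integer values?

Step 1: Compute gcd(65, 82).
gcd(65, 82) = 1

Step 2: Check divisibility.
Does 1 divide 8? 8 = 1 x 8, so yes.

By the theorem on linear Diophantine equations, 65m + 82n = 8 has integer solutions if and only if gcd(65, 82) divides 8. Since 1 | 8, solutions exist.

Yes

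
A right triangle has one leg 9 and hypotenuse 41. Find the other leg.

b² = c² - a² = 1681 - 81 = 1600
b = 40

40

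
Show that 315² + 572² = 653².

Compute a² + b² = 315² + 572² = 99225 + 327184 = 426409
Compute c² = 653² = 426409
Since 426409 = 426409, confirmed.

Yes, it is a Pythagorean triple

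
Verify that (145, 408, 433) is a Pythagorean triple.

Compute a² + b²:
145² + 408² = 21025 + 166464 = 187489
Compute c²:
433² = 187489
Since 187489 = 187489, it is a Pythagorean triple.

Yes, it is a Pythagorean triple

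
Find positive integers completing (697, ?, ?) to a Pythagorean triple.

We need the other leg and hypotenuse such that 697² + x² = c².
Take x = 696, c = 985: 697² + 696² = 485809 + 484416 = 970225 = 985² ✓
Triple: (697, 696, 985)

(697, 696, 985)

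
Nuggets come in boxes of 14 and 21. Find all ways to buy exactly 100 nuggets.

We need non-negative integers (x, y) with 14x + 21y = 100.
For each x in 0..7, check if 100 - 14x is a non-negative multiple of 21.
No x yields an integer y ≥ 0.

No solution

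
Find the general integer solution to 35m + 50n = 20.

Step 1: Compute gcd(35, 50) = 5.
Since 5 divides 20, solutions exist.

Step 2: Find a particular solution using extended Euclidean algorithm.
We get m₀ = 12, n₀ = -8.
Check: 35*12 + 50*-8 = 20 = 20 ✓

Step 3: Write the general solution.
m = 12 + (50/5)t = 12 + 10t
n = -8 - (35/5)t = -8 - 7t
for any integer t.

m = 12 + 10t, n = -8 - 7t for integer t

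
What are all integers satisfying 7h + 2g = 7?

Step 1: Compute gcd(7, 2) = 1.
Since 1 divides 7, solutions exist.

Step 2: Find a particular solution using extended Euclidean algorithm.
We get h₀ = 7, g₀ = -21.
Check: 7*7 + 2*-21 = 7 = 7 ✓

Step 3: Write the general solution.
h = 7 + (2/1)t = 7 + 2t
g = -21 - (7/1)t = -21 - 7t
for any integer t.

h = 7 + 2t, g = -21 - 7t for integer t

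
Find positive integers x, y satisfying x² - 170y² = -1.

We need x² = 170y² - 1. Try successive y:
y = 1: x² = 170·1² - 1 = 169 = 13² ✓
Check: 13² - 170·1² = 169 - 170 = -1 ✓

x = 13, y = 1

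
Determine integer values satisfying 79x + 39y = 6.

Step 1: Check solvability.
gcd(79, 39) = 1
Since 1 divides 6, solutions exist.

Step 2: Apply extended Euclidean algorithm to find gcd.
We find integers such that 79*x0 + 39*y0 = 1

Step 3: Scale the particular solution.
Multiply by 6/1 = 6:
x = 6, y = -12

Step 4: Verify.
79*(6) + 39*(-12) = 6 = 6 ✓

x = 6, y = -12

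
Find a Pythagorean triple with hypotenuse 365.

We need a² + b² = 365² = 133225.
Trying: 27² + 364² = 729 + 132496 = 133225 ✓

(27, 364, 365)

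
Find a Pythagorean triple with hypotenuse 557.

We need a² + b² = 557² = 310249.
Trying: 165² + 532² = 27225 + 283024 = 310249 ✓

(165, 532, 557)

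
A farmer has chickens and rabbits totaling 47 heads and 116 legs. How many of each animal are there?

Let c = chickens, r = rabbits.
Heads: c + r = 47
Legs: 2c + 4r = 116
From the first equation, c = 47 - r. Substitute:
2(47 - r) + 4r = 116
94 + 2r = 116
r = (116 - 94)/2 = 11
c = 47 - 11 = 36

Chickens: 36, Rabbits: 11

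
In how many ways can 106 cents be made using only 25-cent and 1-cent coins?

We need non-negative integers (x, y) with 25x + 1y = 106.
For each x from 0 to 4, check if (106 - 25x) is a non-negative multiple of 1.
Solutions (x, y): (0,106), (1,81), (2,56), (3,31), ...
Count: 5

5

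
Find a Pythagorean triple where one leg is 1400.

We need the other leg and hypotenuse such that 1400² + x² = c².
Take x = 159, c = 1409: 1400² + 159² = 1960000 + 25281 = 1985281 = 1409² ✓
Triple: (159, 1400, 1409)

(159, 1400, 1409)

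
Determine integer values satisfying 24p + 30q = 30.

Step 1: Check solvability.
gcd(24, 30) = 6
Since 6 divides 30, solutions exist.

Step 2: Apply extended Euclidean algorithm to find gcd.
We find integers such that 24*x0 + 30*y0 = 6

Step 3: Scale the particular solution.
Multiply by 30/6 = 5:
p = -5, q = 5

Step 4: Verify.
24*(-5) + 30*(5) = 30 = 30 ✓

p = -5, q = 5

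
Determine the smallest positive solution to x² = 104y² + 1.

We seek the smallest positive integers (x, y) with x² - 104y² = 1, i.e., x² = 104y² + 1.
Try successive y values:
y = 1: x² = 104·1² + 1 = 105, not a perfect square
y = 2: x² = 104·2² + 1 = 417, not a perfect square
y = 3: x² = 104·3² + 1 = 937, not a perfect square
... continuing the search (or via continued fractions) ...
y = 5: x² = 104·5² + 1 = 2601, x = 51 ✓

Verify: 51² - 104·5² = 2601 - 2600 = 1 ✓

x = 51, y = 5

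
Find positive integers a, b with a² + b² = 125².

We need a² + b² = 125² = 15625.
Trying: 117² + 44² = 13689 + 1936 = 15625 ✓

(117, 44, 125)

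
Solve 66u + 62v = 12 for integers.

Step 1: Check solvability.
gcd(66, 62) = 2
Since 2 divides 12, solutions exist.

Step 2: Apply extended Euclidean algorithm to find gcd.
We find integers such that 66*x0 + 62*y0 = 2

Step 3: Scale the particular solution.
Multiply by 12/2 = 6:
u = -90, v = 96

Step 4: Verify.
66*(-90) + 62*(96) = 12 = 12 ✓

u = -90, v = 96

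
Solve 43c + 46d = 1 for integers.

Step 1: Check solvability.
gcd(43, 46) = 1
Since 1 divides 1, solutions exist.

Step 2: Apply extended Euclidean algorithm to find gcd.
We find integers such that 43*x0 + 46*y0 = 1

Step 3: Scale the particular solution.
Multiply by 1/1 = 1:
c = 15, d = -14

Step 4: Verify.
43*(15) + 46*(-14) = 1 = 1 ✓

c = 15, d = -14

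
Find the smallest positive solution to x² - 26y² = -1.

We need x² = 26y² - 1. Try successive y:
y = 1: x² = 26·1² - 1 = 25 = 5² ✓
Check: 5² - 26·1² = 25 - 26 = -1 ✓

x = 5, y = 1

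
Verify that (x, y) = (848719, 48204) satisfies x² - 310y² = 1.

Compute x² = 848719² = 720323940961
Compute 310y² = 310·48204² = 310·2323625616 = 720323940960
x² - 310y² = 720323940961 - 720323940960 = 1
Since this equals 1, (848719, 48204) is a solution.

Yes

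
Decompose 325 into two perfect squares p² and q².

We need to find integers p, q > 0 such that p² + q² = 325.
Trying p = 1: q² = 325 - 1² = 325 - 1 = 324
q = 18
Check: 1² + 18² = 1 + 324 = 325 ✓

325 = 1² + 18²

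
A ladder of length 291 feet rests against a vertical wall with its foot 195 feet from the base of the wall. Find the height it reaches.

The ladder, wall, and ground form a right triangle with hypotenuse 291 and one leg 195.
By the Pythagorean theorem: h² = 291² - 195² = 84681 - 38025 = 46656
h = √46656 = 216 feet

216 feet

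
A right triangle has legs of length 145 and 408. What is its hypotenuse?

c² = a² + b² = 145² + 408² = 21025 + 166464 = 187489
c = 433

433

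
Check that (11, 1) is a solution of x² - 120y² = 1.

Compute x² = 11² = 121
Compute 120y² = 120·1² = 120·1 = 120
x² - 120y² = 121 - 120 = 1
Since this equals 1, (11, 1) is a solution.

Yes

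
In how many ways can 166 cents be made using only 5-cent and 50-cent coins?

We need non-negative integers (x, y) with 5x + 50y = 166.
For each x from 0 to 33, check if (166 - 5x) is a non-negative multiple of 50.
Solutions (x, y): none
Count: 0

0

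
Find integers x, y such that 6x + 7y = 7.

Step 1: Check solvability.
gcd(6, 7) = 1
Since 1 divides 7, solutions exist.

Step 2: Apply extended Euclidean algorithm to find gcd.
We find integers such that 6*x0 + 7*y0 = 1

Step 3: Scale the particular solution.
Multiply by 7/1 = 7:
x = -7, y = 7

Step 4: Verify.
6*(-7) + 7*(7) = 7 = 7 ✓

x = -7, y = 7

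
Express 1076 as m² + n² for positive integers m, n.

We need to find integers m, n > 0 such that m² + n² = 1076.
Trying m = 20: n² = 1076 - 20² = 1076 - 400 = 676
n = 26
Check: 20² + 26² = 400 + 676 = 1076 ✓

1076 = 20² + 26²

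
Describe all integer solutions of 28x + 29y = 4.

Step 1: Compute gcd(28, 29) = 1.
Since 1 divides 4, solutions exist.

Step 2: Find a particular solution using extended Euclidean algorithm.
We get x₀ = -4, y₀ = 4.
Check: 28*-4 + 29*4 = 4 = 4 ✓

Step 3: Write the general solution.
x = -4 + (29/1)t = -4 + 29t
y = 4 - (28/1)t = 4 - 28t
for any integer t.

x = -4 + 29t, y = 4 - 28t for integer t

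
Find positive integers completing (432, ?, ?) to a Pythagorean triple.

We need the other leg and hypotenuse such that 432² + x² = c².
Take x = 390, c = 582: 432² + 390² = 186624 + 152100 = 338724 = 582² ✓
Triple: (390, 432, 582)

(390, 432, 582)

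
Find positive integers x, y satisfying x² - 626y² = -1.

We need x² = 626y² - 1. Try successive y:
y = 1: x² = 626·1² - 1 = 625 = 25² ✓
Check: 25² - 626·1² = 625 - 626 = -1 ✓

x = 25, y = 1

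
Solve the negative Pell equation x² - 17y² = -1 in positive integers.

We need x² = 17y² - 1. Try successive y:
y = 1: x² = 17·1² - 1 = 16 = 4² ✓
Check: 4² - 17·1² = 16 - 17 = -1 ✓

x = 4, y = 1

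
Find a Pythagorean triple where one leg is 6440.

We need the other leg and hypotenuse such that 6440² + x² = c².
Take x = 2784, c = 7016: 6440² + 2784² = 41473600 + 7750656 = 49224256 = 7016² ✓
Triple: (6440, 2784, 7016)

(6440, 2784, 7016)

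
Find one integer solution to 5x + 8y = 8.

Step 1: Check solvability.
gcd(5, 8) = 1
Since 1 divides 8, solutions exist.

Step 2: Apply extended Euclidean algorithm to find gcd.
We find integers such that 5*x0 + 8*y0 = 1

Step 3: Scale the particular solution.
Multiply by 8/1 = 8:
x = -24, y = 16

Step 4: Verify.
5*(-24) + 8*(16) = 8 = 8 ✓

x = -24, y = 16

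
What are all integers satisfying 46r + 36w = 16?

Step 1: Compute gcd(46, 36) = 2.
Since 2 divides 16, solutions exist.

Step 2: Find a particular solution using extended Euclidean algorithm.
We get r₀ = -56, w₀ = 72.
Check: 46*-56 + 36*72 = 16 = 16 ✓

Step 3: Write the general solution.
r = -56 + (36/2)t = -56 + 18t
w = 72 - (46/2)t = 72 - 23t
for any integer t.

r = -56 + 18t, w = 72 - 23t for integer t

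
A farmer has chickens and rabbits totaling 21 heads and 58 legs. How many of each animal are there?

Let c = chickens, r = rabbits.
Heads: c + r = 21
Legs: 2c + 4r = 58
From the first equation, c = 21 - r. Substitute:
2(21 - r) + 4r = 58
42 + 2r = 58
r = (58 - 42)/2 = 8
c = 21 - 8 = 13

Chickens: 13, Rabbits: 8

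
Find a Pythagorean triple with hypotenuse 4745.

We need a² + b² = 4745² = 22515025.
Trying: 1505² + 4500² = 2265025 + 20250000 = 22515025 ✓

(1505, 4500, 4745)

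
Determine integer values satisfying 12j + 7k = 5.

Step 1: Check solvability.
gcd(12, 7) = 1
Since 1 divides 5, solutions exist.

Step 2: Apply extended Euclidean algorithm to find gcd.
We find integers such that 12*x0 + 7*y0 = 1

Step 3: Scale the particular solution.
Multiply by 5/1 = 5:
j = 15, k = -25

Step 4: Verify.
12*(15) + 7*(-25) = 5 = 5 ✓

j = 15, k = -25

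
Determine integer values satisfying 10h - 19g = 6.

Step 1: Check solvability.
gcd(10, 19) = 1
Since 1 divides 6, solutions exist.

Step 2: Apply extended Euclidean algorithm to find gcd.
We find integers such that 10*x0 + 19*y0 = 1

Step 3: Scale the particular solution.
Multiply by 6/1 = 6:
h = 12, g = 6

Step 4: Verify.
10*(12) - 19*(6) = 6 = 6 ✓

h = 12, g = 6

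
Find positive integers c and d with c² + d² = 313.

We need to find integers c, d > 0 such that c² + d² = 313.
Trying c = 12: d² = 313 - 12² = 313 - 144 = 169
d = 13
Check: 12² + 13² = 144 + 169 = 313 ✓

313 = 12² + 13²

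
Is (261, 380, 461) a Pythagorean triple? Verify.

Compute a² + b² = 261² + 380² = 68121 + 144400 = 212521
Compute c² = 461² = 212521
Since 212521 = 212521, confirmed.

Yes, it is a Pythagorean triple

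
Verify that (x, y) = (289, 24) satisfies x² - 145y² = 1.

Compute x² = 289² = 83521
Compute 145y² = 145·24² = 145·576 = 83520
x² - 145y² = 83521 - 83520 = 1
Since this equals 1, (289, 24) is a solution.

Yes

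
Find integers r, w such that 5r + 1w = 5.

Step 1: Check solvability.
gcd(5, 1) = 1
Since 1 divides 5, solutions exist.

Step 2: Apply extended Euclidean algorithm to find gcd.
We find integers such that 5*x0 + 1*y0 = 1

Step 3: Scale the particular solution.
Multiply by 5/1 = 5:
r = 0, w = 5

Step 4: Verify.
5*(0) + 1*(5) = 5 = 5 ✓

r = 0, w = 5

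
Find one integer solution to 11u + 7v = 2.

Step 1: Check solvability.
gcd(11, 7) = 1
Since 1 divides 2, solutions exist.

Step 2: Apply extended Euclidean algorithm to find gcd.
We find integers such that 11*x0 + 7*y0 = 1

Step 3: Scale the particular solution.
Multiply by 2/1 = 2:
u = 4, v = -6

Step 4: Verify.
11*(4) + 7*(-6) = 2 = 2 ✓

u = 4, v = -6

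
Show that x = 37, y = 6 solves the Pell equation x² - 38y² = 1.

Compute x² = 37² = 1369
Compute 38y² = 38·6² = 38·36 = 1368
x² - 38y² = 1369 - 1368 = 1
Since this equals 1, (37, 6) is a solution.

Yes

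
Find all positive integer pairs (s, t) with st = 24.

The positive divisors of 24 are: 1, 2, 3, 4, 6, 8, 12, 24.
Each divisor d gives the pair (d, 24/d):
(1, 24), (2, 12), (3, 8), (4, 6), (6, 4), (8, 3), (12, 2), (24, 1)

(1, 24), (2, 12), (3, 8), (4, 6), (6, 4), (8, 3), (12, 2), (24, 1)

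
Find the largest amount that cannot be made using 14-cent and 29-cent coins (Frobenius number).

For two coprime denominations a and b, the Frobenius number (largest value not representable as a non-negative combination) is ab - a - b.
Here gcd(14, 29) = 1, so they are coprime.
F(14, 29) = 14·29 - 14 - 29 = 406 - 43 = 363

363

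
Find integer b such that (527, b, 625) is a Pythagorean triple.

b² = c² - a² = 625² - 527² = 390625 - 277729 = 112896
b = sqrt(112896) = 336

336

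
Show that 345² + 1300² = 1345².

Compute a² + b²:
345² + 1300² = 119025 + 1690000 = 1809025
Compute c²:
1345² = 1809025
Since 1809025 = 1809025, it is a Pythagorean triple.

Yes, it is a Pythagorean triple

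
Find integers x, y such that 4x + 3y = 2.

Step 1: Check solvability.
gcd(4, 3) = 1
Since 1 divides 2, solutions exist.

Step 2: Apply extended Euclidean algorithm to find gcd.
We find integers such that 4*x0 + 3*y0 = 1

Step 3: Scale the particular solution.
Multiply by 2/1 = 2:
x = 2, y = -2

Step 4: Verify.
4*(2) + 3*(-2) = 2 = 2 ✓

x = 2, y = -2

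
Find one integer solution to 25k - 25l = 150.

Step 1: Check solvability.
gcd(25, 25) = 25
Since 25 divides 150, solutions exist.

Step 2: Apply extended Euclidean algorithm to find gcd.
We find integers such that 25*x0 + 25*y0 = 25

Step 3: Scale the particular solution.
Multiply by 150/25 = 6:
k = 0, l = -6

Step 4: Verify.
25*(0) - 25*(-6) = 150 = 150 ✓

k = 0, l = -6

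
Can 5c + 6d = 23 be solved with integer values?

Step 1: Compute gcd(5, 6).
gcd(5, 6) = 1

Step 2: Check divisibility.
Does 1 divide 23? 23 = 1 x 23, so yes.

By the theorem on linear Diophantine equations, 5c + 6d = 23 has integer solutions if and only if gcd(5, 6) divides 23. Since 1 | 23, solutions exist.

Yes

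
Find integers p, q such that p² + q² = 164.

We need to find integers p, q > 0 such that p² + q² = 164.
Trying p = 8: q² = 164 - 8² = 164 - 64 = 100
q = 10
Check: 8² + 10² = 64 + 100 = 164 ✓

164 = 8² + 10²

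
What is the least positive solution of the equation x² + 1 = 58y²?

We need x² = 58y² - 1. Try successive y:
y = 1: x² = 58·1² - 1 = 57, not a perfect square
y = 2: x² = 58·2² - 1 = 231, not a perfect square
y = 3: x² = 58·3² - 1 = 521, not a perfect square
...
y = 13: x² = 58·13² - 1 = 9801 = 99² ✓
Check: 99² - 58·13² = 9801 - 9802 = -1 ✓

x = 99, y = 13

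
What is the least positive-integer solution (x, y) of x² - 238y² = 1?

We seek the smallest positive integers (x, y) with x² - 238y² = 1, i.e., x² = 238y² + 1.
Try successive y values:
y = 1: x² = 238·1² + 1 = 239, not a perfect square
y = 2: x² = 238·2² + 1 = 953, not a perfect square
y = 3: x² = 238·3² + 1 = 2143, not a perfect square
... continuing the search (or via continued fractions) ...
y = 756: x² = 238·756² + 1 = 136025569, x = 11663 ✓

Verify: 11663² - 238·756² = 136025569 - 136025568 = 1 ✓

x = 11663, y = 756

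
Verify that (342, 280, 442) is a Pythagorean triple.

Compute a² + b² = 342² + 280² = 116964 + 78400 = 195364
Compute c² = 442² = 195364
Since 195364 = 195364, confirmed.

Yes, it is a Pythagorean triple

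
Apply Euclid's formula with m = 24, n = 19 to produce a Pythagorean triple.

a = m² - n² = 24² - 19² = 576 - 361 = 215
b = 2mn = 2·24·19 = 912
c = m² + n² = 576 + 361 = 937
Verify: 215² + 912² = 46225 + 831744 = 877969 = 937² ✓

(215, 912, 937)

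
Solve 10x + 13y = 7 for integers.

Step 1: Check solvability.
gcd(10, 13) = 1
Since 1 divides 7, solutions exist.

Step 2: Apply extended Euclidean algorithm to find gcd.
We find integers such that 10*x0 + 13*y0 = 1

Step 3: Scale the particular solution.
Multiply by 7/1 = 7:
x = 28, y = -21

Step 4: Verify.
10*(28) + 13*(-21) = 7 = 7 ✓

x = 28, y = -21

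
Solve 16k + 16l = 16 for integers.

Step 1: Check solvability.
gcd(16, 16) = 16
Since 16 divides 16, solutions exist.

Step 2: Apply extended Euclidean algorithm to find gcd.
We find integers such that 16*x0 + 16*y0 = 16

Step 3: Scale the particular solution.
Multiply by 16/16 = 1:
k = 0, l = 1

Step 4: Verify.
16*(0) + 16*(1) = 16 = 16 ✓

k = 0, l = 1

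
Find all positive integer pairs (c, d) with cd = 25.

The positive divisors of 25 are: 1, 5, 25.
Each divisor d gives the pair (d, 25/d):
(1, 25), (5, 5), (25, 1)

(1, 25), (5, 5), (25, 1)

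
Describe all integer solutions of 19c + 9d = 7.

Step 1: Compute gcd(19, 9) = 1.
Since 1 divides 7, solutions exist.

Step 2: Find a particular solution using extended Euclidean algorithm.
We get c₀ = 7, d₀ = -14.
Check: 19*7 + 9*-14 = 7 = 7 ✓

Step 3: Write the general solution.
c = 7 + (9/1)t = 7 + 9t
d = -14 - (19/1)t = -14 - 19t
for any integer t.

c = 7 + 9t, d = -14 - 19t for integer t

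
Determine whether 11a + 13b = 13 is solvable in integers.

Step 1: Compute gcd(11, 13).
gcd(11, 13) = 1

Step 2: Check divisibility.
Does 1 divide 13? 13 = 1 x 13, so yes.

By the theorem on linear Diophantine equations, 11a + 13b = 13 has integer solutions if and only if gcd(11, 13) divides 13. Since 1 | 13, solutions exist.

Yes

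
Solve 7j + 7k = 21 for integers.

Step 1: Check solvability.
gcd(7, 7) = 7
Since 7 divides 21, solutions exist.

Step 2: Apply extended Euclidean algorithm to find gcd.
We find integers such that 7*x0 + 7*y0 = 7

Step 3: Scale the particular solution.
Multiply by 21/7 = 3:
j = 0, k = 3

Step 4: Verify.
7*(0) + 7*(3) = 21 = 21 ✓

j = 0, k = 3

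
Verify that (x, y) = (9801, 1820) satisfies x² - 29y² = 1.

Compute x² = 9801² = 96059601
Compute 29y² = 29·1820² = 29·3312400 = 96059600
x² - 29y² = 96059601 - 96059600 = 1
Since this equals 1, (9801, 1820) is a solution.

Yes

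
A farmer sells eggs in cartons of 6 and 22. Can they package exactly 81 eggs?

We need non-negative a, b with 6a + 22b = 81.
gcd(6, 22) = 2, and 2 does not divide 81.
No integer solutions exist.

No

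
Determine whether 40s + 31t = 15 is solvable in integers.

Step 1: Compute gcd(40, 31).
gcd(40, 31) = 1

Step 2: Check divisibility.
Does 1 divide 15? 15 = 1 x 15, so yes.

By the theorem on linear Diophantine equations, 40s + 31t = 15 has integer solutions if and only if gcd(40, 31) divides 15. Since 1 | 15, solutions exist.

Yes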